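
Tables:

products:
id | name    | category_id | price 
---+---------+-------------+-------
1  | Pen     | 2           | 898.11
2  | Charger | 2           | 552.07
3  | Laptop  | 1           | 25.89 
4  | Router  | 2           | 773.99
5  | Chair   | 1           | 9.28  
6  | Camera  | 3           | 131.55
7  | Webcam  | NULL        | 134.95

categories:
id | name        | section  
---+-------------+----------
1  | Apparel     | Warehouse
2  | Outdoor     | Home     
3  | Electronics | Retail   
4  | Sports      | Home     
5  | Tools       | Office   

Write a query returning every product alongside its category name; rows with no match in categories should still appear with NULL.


LEFT JOIN keeps every row from products (the left table); where category_id has no match in categories, the category columns become NULL. Walk through each product:
  - product 1 (Pen): category_id=2 -> matches Outdoor
  - product 2 (Charger): category_id=2 -> matches Outdoor
  - product 3 (Laptop): category_id=1 -> matches Apparel
  - product 4 (Router): category_id=2 -> matches Outdoor
  - product 5 (Chair): category_id=1 -> matches Apparel
  - product 6 (Camera): category_id=3 -> matches Electronics
  - product 7 (Webcam): category_id=NULL, no match -> kept with NULL
All 7 rows appear; 1 has NULL category.

SQL:
SELECT a.name, b.name AS category
FROM products a
LEFT JOIN categories b ON a.category_id = b.id

Result:
name    | category   
--------+------------
Pen     | Outdoor    
Charger | Outdoor    
Laptop  | Apparel    
Router  | Outdoor    
Chair   | Apparel    
Camera  | Electronics
Webcam  | NULL       


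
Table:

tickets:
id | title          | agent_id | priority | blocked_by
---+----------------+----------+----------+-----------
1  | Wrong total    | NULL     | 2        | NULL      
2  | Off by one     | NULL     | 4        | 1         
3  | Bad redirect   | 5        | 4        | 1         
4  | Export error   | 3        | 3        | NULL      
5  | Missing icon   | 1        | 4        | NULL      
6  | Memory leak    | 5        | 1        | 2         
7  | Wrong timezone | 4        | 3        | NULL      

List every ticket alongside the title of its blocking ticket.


This is a self-join: tickets is joined to a second copy of itself, matching each row's blocked_by to another row's id. Use LEFT JOIN so rows with blocked_by=NULL are kept.
  - ticket 1 (Wrong total): blocked_by=NULL -> NULL
  - ticket 2 (Off by one): blocked_by=1 -> Wrong total
  - ticket 3 (Bad redirect): blocked_by=1 -> Wrong total
  - ticket 4 (Export error): blocked_by=NULL -> NULL
  - ticket 5 (Missing icon): blocked_by=NULL -> NULL
  - ticket 6 (Memory leak): blocked_by=2 -> Off by one
  - ticket 7 (Wrong timezone): blocked_by=NULL -> NULL

SQL:
SELECT a.title AS item, b.title AS blocked_by
FROM tickets a
LEFT JOIN tickets b ON a.blocked_by = b.id

Result:
item           | blocked_by 
---------------+------------
Wrong total    | NULL       
Off by one     | Wrong total
Bad redirect   | Wrong total
Export error   | NULL       
Missing icon   | NULL       
Memory leak    | Off by one 
Wrong timezone | NULL       


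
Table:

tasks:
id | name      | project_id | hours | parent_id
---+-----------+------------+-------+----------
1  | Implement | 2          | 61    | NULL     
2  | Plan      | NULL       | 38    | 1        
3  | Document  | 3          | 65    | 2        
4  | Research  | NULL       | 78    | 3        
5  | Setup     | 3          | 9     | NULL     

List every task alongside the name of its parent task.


This is a self-join: tasks is joined to a second copy of itself, matching each row's parent_id to another row's id. Use LEFT JOIN so rows with parent_id=NULL are kept.
  - task 1 (Implement): parent_id=NULL -> NULL
  - task 2 (Plan): parent_id=1 -> Implement
  - task 3 (Document): parent_id=2 -> Plan
  - task 4 (Research): parent_id=3 -> Document
  - task 5 (Setup): parent_id=NULL -> NULL

SQL:
SELECT a.name AS item, b.name AS parent
FROM tasks a
LEFT JOIN tasks b ON a.parent_id = b.id

Result:
item      | parent   
----------+----------
Implement | NULL     
Plan      | Implement
Document  | Plan     
Research  | Document 
Setup     | NULL     


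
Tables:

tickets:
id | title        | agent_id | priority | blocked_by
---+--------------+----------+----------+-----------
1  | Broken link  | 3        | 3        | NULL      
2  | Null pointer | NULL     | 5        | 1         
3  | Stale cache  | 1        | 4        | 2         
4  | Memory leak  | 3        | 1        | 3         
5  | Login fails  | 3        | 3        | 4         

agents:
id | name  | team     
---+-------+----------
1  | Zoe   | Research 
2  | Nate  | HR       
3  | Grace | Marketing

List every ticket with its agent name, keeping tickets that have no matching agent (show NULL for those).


LEFT JOIN keeps every row from tickets (the left table); where agent_id has no match in agents, the agent columns become NULL. Walk through each ticket:
  - ticket 1 (Broken link): agent_id=3 -> matches Grace
  - ticket 2 (Null pointer): agent_id=NULL, no match -> kept with NULL
  - ticket 3 (Stale cache): agent_id=1 -> matches Zoe
  - ticket 4 (Memory leak): agent_id=3 -> matches Grace
  - ticket 5 (Login fails): agent_id=3 -> matches Grace
All 5 rows appear; 1 has NULL agent.

SQL:
SELECT a.title, b.name AS agent
FROM tickets a
LEFT JOIN agents b ON a.agent_id = b.id

Result:
title        | agent
-------------+------
Broken link  | Grace
Null pointer | NULL 
Stale cache  | Zoe  
Memory leak  | Grace
Login fails  | Grace


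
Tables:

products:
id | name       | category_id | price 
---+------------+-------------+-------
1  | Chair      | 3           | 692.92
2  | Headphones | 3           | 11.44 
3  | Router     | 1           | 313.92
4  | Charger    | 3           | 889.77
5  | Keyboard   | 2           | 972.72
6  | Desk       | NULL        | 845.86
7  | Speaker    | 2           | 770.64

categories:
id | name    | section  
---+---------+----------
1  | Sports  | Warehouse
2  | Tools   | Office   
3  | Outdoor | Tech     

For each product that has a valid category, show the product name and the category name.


INNER JOIN keeps only products rows whose category_id matches an id in categories. Walk through each product:
  - product 1 (Chair): category_id=3 -> matches Outdoor
  - product 2 (Headphones): category_id=3 -> matches Outdoor
  - product 3 (Router): category_id=1 -> matches Sports
  - product 4 (Charger): category_id=3 -> matches Outdoor
  - product 5 (Keyboard): category_id=2 -> matches Tools
  - product 6 (Desk): category_id=NULL, no match -> dropped
  - product 7 (Speaker): category_id=2 -> matches Tools
So 1 of 7 rows is dropped.

SQL:
SELECT a.name, b.name AS category
FROM products a
INNER JOIN categories b ON a.category_id = b.id

Result:
name       | category
-----------+---------
Chair      | Outdoor 
Headphones | Outdoor 
Router     | Sports  
Charger    | Outdoor 
Keyboard   | Tools   
Speaker    | Tools   


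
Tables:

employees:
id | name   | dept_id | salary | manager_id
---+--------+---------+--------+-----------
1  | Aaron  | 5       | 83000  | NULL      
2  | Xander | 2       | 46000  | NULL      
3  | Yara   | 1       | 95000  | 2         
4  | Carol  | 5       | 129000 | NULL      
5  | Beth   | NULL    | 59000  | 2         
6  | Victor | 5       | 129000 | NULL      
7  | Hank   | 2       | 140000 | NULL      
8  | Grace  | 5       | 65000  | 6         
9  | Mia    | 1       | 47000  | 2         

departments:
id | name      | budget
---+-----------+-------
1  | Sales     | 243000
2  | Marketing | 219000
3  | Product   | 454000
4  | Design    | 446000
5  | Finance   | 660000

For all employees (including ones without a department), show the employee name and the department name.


LEFT JOIN keeps every row from employees (the left table); where dept_id has no match in departments, the department columns become NULL. Walk through each employee:
  - employee 1 (Aaron): dept_id=5 -> matches Finance
  - employee 2 (Xander): dept_id=2 -> matches Marketing
  - employee 3 (Yara): dept_id=1 -> matches Sales
  - employee 4 (Carol): dept_id=5 -> matches Finance
  - employee 5 (Beth): dept_id=NULL, no match -> kept with NULL
  - employee 6 (Victor): dept_id=5 -> matches Finance
  - employee 7 (Hank): dept_id=2 -> matches Marketing
  - employee 8 (Grace): dept_id=5 -> matches Finance
  - employee 9 (Mia): dept_id=1 -> matches Sales
All 9 rows appear; 1 has NULL department.

SQL:
SELECT a.name, b.name AS department
FROM employees a
LEFT JOIN departments b ON a.dept_id = b.id

Result:
name   | department
-------+-----------
Aaron  | Finance   
Xander | Marketing 
Yara   | Sales     
Carol  | Finance   
Beth   | NULL      
Victor | Finance   
Hank   | Marketing 
Grace  | Finance   
Mia    | Sales     


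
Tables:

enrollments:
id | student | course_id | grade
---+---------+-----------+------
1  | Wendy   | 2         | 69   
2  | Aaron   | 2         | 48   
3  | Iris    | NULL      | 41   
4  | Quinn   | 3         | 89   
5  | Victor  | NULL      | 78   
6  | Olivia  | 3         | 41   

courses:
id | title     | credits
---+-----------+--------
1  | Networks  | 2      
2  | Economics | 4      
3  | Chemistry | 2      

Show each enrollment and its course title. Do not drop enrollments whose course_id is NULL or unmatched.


LEFT JOIN keeps every row from enrollments (the left table); where course_id has no match in courses, the course columns become NULL. Walk through each enrollment:
  - enrollment 1 (Wendy): course_id=2 -> matches Economics
  - enrollment 2 (Aaron): course_id=2 -> matches Economics
  - enrollment 3 (Iris): course_id=NULL, no match -> kept with NULL
  - enrollment 4 (Quinn): course_id=3 -> matches Chemistry
  - enrollment 5 (Victor): course_id=NULL, no match -> kept with NULL
  - enrollment 6 (Olivia): course_id=3 -> matches Chemistry
All 6 rows appear; 2 have NULL course.

SQL:
SELECT a.student, b.title AS course
FROM enrollments a
LEFT JOIN courses b ON a.course_id = b.id

Result:
student | course   
--------+----------
Wendy   | Economics
Aaron   | Economics
Iris    | NULL     
Quinn   | Chemistry
Victor  | NULL     
Olivia  | Chemistry


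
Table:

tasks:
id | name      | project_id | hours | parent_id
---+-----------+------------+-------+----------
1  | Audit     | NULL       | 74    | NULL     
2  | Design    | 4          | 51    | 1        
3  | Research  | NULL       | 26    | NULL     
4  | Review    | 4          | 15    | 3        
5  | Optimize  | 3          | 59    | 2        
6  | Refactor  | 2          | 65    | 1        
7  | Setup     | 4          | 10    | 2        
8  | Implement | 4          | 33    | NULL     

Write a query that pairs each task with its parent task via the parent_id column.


This is a self-join: tasks is joined to a second copy of itself, matching each row's parent_id to another row's id. Use LEFT JOIN so rows with parent_id=NULL are kept.
  - task 1 (Audit): parent_id=NULL -> NULL
  - task 2 (Design): parent_id=1 -> Audit
  - task 3 (Research): parent_id=NULL -> NULL
  - task 4 (Review): parent_id=3 -> Research
  - task 5 (Optimize): parent_id=2 -> Design
  - task 6 (Refactor): parent_id=1 -> Audit
  - task 7 (Setup): parent_id=2 -> Design
  - task 8 (Implement): parent_id=NULL -> NULL

SQL:
SELECT a.name AS item, b.name AS parent
FROM tasks a
LEFT JOIN tasks b ON a.parent_id = b.id

Result:
item      | parent  
----------+---------
Audit     | NULL    
Design    | Audit   
Research  | NULL    
Review    | Research
Optimize  | Design  
Refactor  | Audit   
Setup     | Design  
Implement | NULL    


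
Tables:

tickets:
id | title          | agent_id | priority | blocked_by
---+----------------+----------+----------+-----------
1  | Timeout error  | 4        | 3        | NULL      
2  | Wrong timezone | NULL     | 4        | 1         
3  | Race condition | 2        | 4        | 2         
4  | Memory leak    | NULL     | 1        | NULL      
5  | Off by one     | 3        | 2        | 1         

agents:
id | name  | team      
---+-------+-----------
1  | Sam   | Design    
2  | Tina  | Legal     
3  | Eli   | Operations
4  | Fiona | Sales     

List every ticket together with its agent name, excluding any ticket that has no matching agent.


INNER JOIN keeps only tickets rows whose agent_id matches an id in agents. Walk through each ticket:
  - ticket 1 (Timeout error): agent_id=4 -> matches Fiona
  - ticket 2 (Wrong timezone): agent_id=NULL, no match -> dropped
  - ticket 3 (Race condition): agent_id=2 -> matches Tina
  - ticket 4 (Memory leak): agent_id=NULL, no match -> dropped
  - ticket 5 (Off by one): agent_id=3 -> matches Eli
So 2 of 5 rows are dropped.

SQL:
SELECT a.title, b.name AS agent
FROM tickets a
INNER JOIN agents b ON a.agent_id = b.id

Result:
title          | agent
---------------+------
Timeout error  | Fiona
Race condition | Tina 
Off by one     | Eli  


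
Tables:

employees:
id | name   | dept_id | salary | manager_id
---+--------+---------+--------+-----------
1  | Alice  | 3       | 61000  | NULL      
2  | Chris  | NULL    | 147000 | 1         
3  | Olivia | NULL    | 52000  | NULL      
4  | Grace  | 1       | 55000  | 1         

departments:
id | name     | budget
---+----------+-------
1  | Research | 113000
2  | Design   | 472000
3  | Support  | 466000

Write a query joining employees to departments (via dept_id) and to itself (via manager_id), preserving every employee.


Two LEFT JOINs from the same base table employees: one to departments via dept_id, one to employees itself via manager_id. Both are LEFT so every employee is preserved.
Match against departments:
  - employee 1 (Alice): dept_id=3 -> matches Support
  - employee 2 (Chris): dept_id=NULL, no match -> kept with NULL
  - employee 3 (Olivia): dept_id=NULL, no match -> kept with NULL
  - employee 4 (Grace): dept_id=1 -> matches Research
Match against employees (self):
  - employee 1 (Alice): manager_id=NULL -> NULL
  - employee 2 (Chris): manager_id=1 -> Alice
  - employee 3 (Olivia): manager_id=NULL -> NULL
  - employee 4 (Grace): manager_id=1 -> Alice

SQL:
SELECT a.name, b.name AS department, c.name AS manager
FROM employees a
LEFT JOIN departments b ON a.dept_id = b.id
LEFT JOIN employees c ON a.manager_id = c.id

Result:
name   | department | manager
-------+------------+--------
Alice  | Support    | NULL   
Chris  | NULL       | Alice  
Olivia | NULL       | NULL   
Grace  | Research   | Alice  


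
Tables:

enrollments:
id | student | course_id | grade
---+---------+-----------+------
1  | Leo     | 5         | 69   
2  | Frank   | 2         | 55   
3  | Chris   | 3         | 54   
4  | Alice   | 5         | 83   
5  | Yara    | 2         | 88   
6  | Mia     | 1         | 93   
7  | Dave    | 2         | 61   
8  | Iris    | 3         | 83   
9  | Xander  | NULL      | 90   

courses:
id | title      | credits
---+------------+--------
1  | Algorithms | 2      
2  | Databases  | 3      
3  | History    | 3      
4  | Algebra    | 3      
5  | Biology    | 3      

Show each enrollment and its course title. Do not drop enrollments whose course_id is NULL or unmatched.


LEFT JOIN keeps every row from enrollments (the left table); where course_id has no match in courses, the course columns become NULL. Walk through each enrollment:
  - enrollment 1 (Leo): course_id=5 -> matches Biology
  - enrollment 2 (Frank): course_id=2 -> matches Databases
  - enrollment 3 (Chris): course_id=3 -> matches History
  - enrollment 4 (Alice): course_id=5 -> matches Biology
  - enrollment 5 (Yara): course_id=2 -> matches Databases
  - enrollment 6 (Mia): course_id=1 -> matches Algorithms
  - enrollment 7 (Dave): course_id=2 -> matches Databases
  - enrollment 8 (Iris): course_id=3 -> matches History
  - enrollment 9 (Xander): course_id=NULL, no match -> kept with NULL
All 9 rows appear; 1 has NULL course.

SQL:
SELECT a.student, b.title AS course
FROM enrollments a
LEFT JOIN courses b ON a.course_id = b.id

Result:
student | course    
--------+-----------
Leo     | Biology   
Frank   | Databases 
Chris   | History   
Alice   | Biology   
Yara    | Databases 
Mia     | Algorithms
Dave    | Databases 
Iris    | History   
Xander  | NULL      


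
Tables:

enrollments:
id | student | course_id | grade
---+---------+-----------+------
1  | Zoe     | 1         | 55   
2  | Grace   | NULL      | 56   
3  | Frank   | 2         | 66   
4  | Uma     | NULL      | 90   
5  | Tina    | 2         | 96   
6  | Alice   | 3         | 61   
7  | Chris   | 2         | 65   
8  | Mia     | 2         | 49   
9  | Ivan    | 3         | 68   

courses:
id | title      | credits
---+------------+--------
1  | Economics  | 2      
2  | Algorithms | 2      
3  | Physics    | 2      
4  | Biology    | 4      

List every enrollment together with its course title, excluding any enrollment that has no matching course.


INNER JOIN keeps only enrollments rows whose course_id matches an id in courses. Walk through each enrollment:
  - enrollment 1 (Zoe): course_id=1 -> matches Economics
  - enrollment 2 (Grace): course_id=NULL, no match -> dropped
  - enrollment 3 (Frank): course_id=2 -> matches Algorithms
  - enrollment 4 (Uma): course_id=NULL, no match -> dropped
  - enrollment 5 (Tina): course_id=2 -> matches Algorithms
  - enrollment 6 (Alice): course_id=3 -> matches Physics
  - enrollment 7 (Chris): course_id=2 -> matches Algorithms
  - enrollment 8 (Mia): course_id=2 -> matches Algorithms
  - enrollment 9 (Ivan): course_id=3 -> matches Physics
So 2 of 9 rows are dropped.

SQL:
SELECT a.student, b.title AS course
FROM enrollments a
INNER JOIN courses b ON a.course_id = b.id

Result:
student | course    
--------+-----------
Zoe     | Economics 
Frank   | Algorithms
Tina    | Algorithms
Alice   | Physics   
Chris   | Algorithms
Mia     | Algorithms
Ivan    | Physics   


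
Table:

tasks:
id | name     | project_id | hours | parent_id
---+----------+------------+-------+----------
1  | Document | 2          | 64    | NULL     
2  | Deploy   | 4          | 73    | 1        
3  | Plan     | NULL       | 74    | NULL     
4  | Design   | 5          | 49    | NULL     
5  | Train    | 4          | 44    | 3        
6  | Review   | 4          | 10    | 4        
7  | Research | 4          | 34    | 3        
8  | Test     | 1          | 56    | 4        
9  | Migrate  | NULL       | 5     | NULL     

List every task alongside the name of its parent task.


This is a self-join: tasks is joined to a second copy of itself, matching each row's parent_id to another row's id. Use LEFT JOIN so rows with parent_id=NULL are kept.
  - task 1 (Document): parent_id=NULL -> NULL
  - task 2 (Deploy): parent_id=1 -> Document
  - task 3 (Plan): parent_id=NULL -> NULL
  - task 4 (Design): parent_id=NULL -> NULL
  - task 5 (Train): parent_id=3 -> Plan
  - task 6 (Review): parent_id=4 -> Design
  - task 7 (Research): parent_id=3 -> Plan
  - task 8 (Test): parent_id=4 -> Design
  - task 9 (Migrate): parent_id=NULL -> NULL

SQL:
SELECT a.name AS item, b.name AS parent
FROM tasks a
LEFT JOIN tasks b ON a.parent_id = b.id

Result:
item     | parent  
---------+---------
Document | NULL    
Deploy   | Document
Plan     | NULL    
Design   | NULL    
Train    | Plan    
Review   | Design  
Research | Plan    
Test     | Design  
Migrate  | NULL    


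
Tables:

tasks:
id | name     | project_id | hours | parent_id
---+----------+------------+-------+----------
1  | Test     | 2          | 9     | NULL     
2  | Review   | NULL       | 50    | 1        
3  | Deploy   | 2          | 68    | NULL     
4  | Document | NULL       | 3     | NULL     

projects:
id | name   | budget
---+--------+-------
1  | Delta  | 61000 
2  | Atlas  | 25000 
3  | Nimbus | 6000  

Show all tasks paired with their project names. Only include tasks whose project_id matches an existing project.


INNER JOIN keeps only tasks rows whose project_id matches an id in projects. Walk through each task:
  - task 1 (Test): project_id=2 -> matches Atlas
  - task 2 (Review): project_id=NULL, no match -> dropped
  - task 3 (Deploy): project_id=2 -> matches Atlas
  - task 4 (Document): project_id=NULL, no match -> dropped
So 2 of 4 rows are dropped.

SQL:
SELECT a.name, b.name AS project
FROM tasks a
INNER JOIN projects b ON a.project_id = b.id

Result:
name   | project
-------+--------
Test   | Atlas  
Deploy | Atlas  


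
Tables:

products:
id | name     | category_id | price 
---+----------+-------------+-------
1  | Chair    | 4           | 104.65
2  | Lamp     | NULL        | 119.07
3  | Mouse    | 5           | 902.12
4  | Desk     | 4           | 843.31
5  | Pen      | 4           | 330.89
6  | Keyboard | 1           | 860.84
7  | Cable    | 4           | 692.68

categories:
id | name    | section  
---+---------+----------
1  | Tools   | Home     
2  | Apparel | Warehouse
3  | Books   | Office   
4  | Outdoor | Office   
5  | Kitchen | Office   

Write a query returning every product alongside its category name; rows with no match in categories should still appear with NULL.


LEFT JOIN keeps every row from products (the left table); where category_id has no match in categories, the category columns become NULL. Walk through each product:
  - product 1 (Chair): category_id=4 -> matches Outdoor
  - product 2 (Lamp): category_id=NULL, no match -> kept with NULL
  - product 3 (Mouse): category_id=5 -> matches Kitchen
  - product 4 (Desk): category_id=4 -> matches Outdoor
  - product 5 (Pen): category_id=4 -> matches Outdoor
  - product 6 (Keyboard): category_id=1 -> matches Tools
  - product 7 (Cable): category_id=4 -> matches Outdoor
All 7 rows appear; 1 has NULL category.

SQL:
SELECT a.name, b.name AS category
FROM products a
LEFT JOIN categories b ON a.category_id = b.id

Result:
name     | category
---------+---------
Chair    | Outdoor 
Lamp     | NULL    
Mouse    | Kitchen 
Desk     | Outdoor 
Pen      | Outdoor 
Keyboard | Tools   
Cable    | Outdoor 


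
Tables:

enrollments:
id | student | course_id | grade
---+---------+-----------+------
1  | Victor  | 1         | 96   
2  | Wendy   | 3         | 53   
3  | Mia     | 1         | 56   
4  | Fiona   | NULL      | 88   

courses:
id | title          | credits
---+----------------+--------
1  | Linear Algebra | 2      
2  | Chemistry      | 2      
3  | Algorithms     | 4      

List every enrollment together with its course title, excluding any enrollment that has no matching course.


INNER JOIN keeps only enrollments rows whose course_id matches an id in courses. Walk through each enrollment:
  - enrollment 1 (Victor): course_id=1 -> matches Linear Algebra
  - enrollment 2 (Wendy): course_id=3 -> matches Algorithms
  - enrollment 3 (Mia): course_id=1 -> matches Linear Algebra
  - enrollment 4 (Fiona): course_id=NULL, no match -> dropped
So 1 of 4 rows is dropped.

SQL:
SELECT a.student, b.title AS course
FROM enrollments a
INNER JOIN courses b ON a.course_id = b.id

Result:
student | course        
--------+---------------
Victor  | Linear Algebra
Wendy   | Algorithms    
Mia     | Linear Algebra


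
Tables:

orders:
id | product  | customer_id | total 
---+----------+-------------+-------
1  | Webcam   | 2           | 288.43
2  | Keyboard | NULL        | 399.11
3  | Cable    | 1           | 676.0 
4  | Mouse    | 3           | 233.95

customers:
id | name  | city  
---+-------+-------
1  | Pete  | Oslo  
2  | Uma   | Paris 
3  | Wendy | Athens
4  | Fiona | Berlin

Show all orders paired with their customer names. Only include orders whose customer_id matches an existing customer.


INNER JOIN keeps only orders rows whose customer_id matches an id in customers. Walk through each order:
  - order 1 (Webcam): customer_id=2 -> matches Uma
  - order 2 (Keyboard): customer_id=NULL, no match -> dropped
  - order 3 (Cable): customer_id=1 -> matches Pete
  - order 4 (Mouse): customer_id=3 -> matches Wendy
So 1 of 4 rows is dropped.

SQL:
SELECT a.product, b.name AS customer
FROM orders a
INNER JOIN customers b ON a.customer_id = b.id

Result:
product | customer
--------+---------
Webcam  | Uma     
Cable   | Pete    
Mouse   | Wendy   


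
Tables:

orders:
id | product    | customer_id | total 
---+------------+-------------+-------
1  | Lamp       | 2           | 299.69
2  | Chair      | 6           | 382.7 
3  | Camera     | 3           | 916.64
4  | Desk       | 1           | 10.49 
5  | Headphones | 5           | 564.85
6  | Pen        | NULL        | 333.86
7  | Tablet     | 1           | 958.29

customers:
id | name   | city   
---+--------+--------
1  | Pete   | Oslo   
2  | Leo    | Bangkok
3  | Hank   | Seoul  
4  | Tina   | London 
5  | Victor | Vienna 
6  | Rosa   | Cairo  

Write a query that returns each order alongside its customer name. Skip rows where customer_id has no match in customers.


INNER JOIN keeps only orders rows whose customer_id matches an id in customers. Walk through each order:
  - order 1 (Lamp): customer_id=2 -> matches Leo
  - order 2 (Chair): customer_id=6 -> matches Rosa
  - order 3 (Camera): customer_id=3 -> matches Hank
  - order 4 (Desk): customer_id=1 -> matches Pete
  - order 5 (Headphones): customer_id=5 -> matches Victor
  - order 6 (Pen): customer_id=NULL, no match -> dropped
  - order 7 (Tablet): customer_id=1 -> matches Pete
So 1 of 7 rows is dropped.

SQL:
SELECT a.product, b.name AS customer
FROM orders a
INNER JOIN customers b ON a.customer_id = b.id

Result:
product    | customer
-----------+---------
Lamp       | Leo     
Chair      | Rosa    
Camera     | Hank    
Desk       | Pete    
Headphones | Victor  
Tablet     | Pete    


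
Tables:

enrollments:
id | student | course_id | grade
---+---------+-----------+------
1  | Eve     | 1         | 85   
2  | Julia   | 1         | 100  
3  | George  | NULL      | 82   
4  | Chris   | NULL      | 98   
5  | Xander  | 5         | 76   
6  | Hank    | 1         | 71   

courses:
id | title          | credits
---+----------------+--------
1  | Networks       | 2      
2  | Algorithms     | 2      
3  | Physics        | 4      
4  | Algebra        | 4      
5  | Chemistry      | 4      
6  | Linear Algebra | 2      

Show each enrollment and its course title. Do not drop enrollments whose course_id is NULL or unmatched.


LEFT JOIN keeps every row from enrollments (the left table); where course_id has no match in courses, the course columns become NULL. Walk through each enrollment:
  - enrollment 1 (Eve): course_id=1 -> matches Networks
  - enrollment 2 (Julia): course_id=1 -> matches Networks
  - enrollment 3 (George): course_id=NULL, no match -> kept with NULL
  - enrollment 4 (Chris): course_id=NULL, no match -> kept with NULL
  - enrollment 5 (Xander): course_id=5 -> matches Chemistry
  - enrollment 6 (Hank): course_id=1 -> matches Networks
All 6 rows appear; 2 have NULL course.

SQL:
SELECT a.student, b.title AS course
FROM enrollments a
LEFT JOIN courses b ON a.course_id = b.id

Result:
student | course   
--------+----------
Eve     | Networks 
Julia   | Networks 
George  | NULL     
Chris   | NULL     
Xander  | Chemistry
Hank    | Networks 


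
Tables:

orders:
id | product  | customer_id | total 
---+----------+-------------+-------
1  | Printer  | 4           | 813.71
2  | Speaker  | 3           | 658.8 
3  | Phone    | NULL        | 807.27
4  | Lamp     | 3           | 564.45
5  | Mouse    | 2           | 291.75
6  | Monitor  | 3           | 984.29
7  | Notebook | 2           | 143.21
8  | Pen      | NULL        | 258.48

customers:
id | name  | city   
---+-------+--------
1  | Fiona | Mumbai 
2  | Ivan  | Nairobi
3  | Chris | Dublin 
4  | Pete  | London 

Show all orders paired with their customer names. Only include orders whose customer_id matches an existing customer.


INNER JOIN keeps only orders rows whose customer_id matches an id in customers. Walk through each order:
  - order 1 (Printer): customer_id=4 -> matches Pete
  - order 2 (Speaker): customer_id=3 -> matches Chris
  - order 3 (Phone): customer_id=NULL, no match -> dropped
  - order 4 (Lamp): customer_id=3 -> matches Chris
  - order 5 (Mouse): customer_id=2 -> matches Ivan
  - order 6 (Monitor): customer_id=3 -> matches Chris
  - order 7 (Notebook): customer_id=2 -> matches Ivan
  - order 8 (Pen): customer_id=NULL, no match -> dropped
So 2 of 8 rows are dropped.

SQL:
SELECT a.product, b.name AS customer
FROM orders a
INNER JOIN customers b ON a.customer_id = b.id

Result:
product  | customer
---------+---------
Printer  | Pete    
Speaker  | Chris   
Lamp     | Chris   
Mouse    | Ivan    
Monitor  | Chris   
Notebook | Ivan    


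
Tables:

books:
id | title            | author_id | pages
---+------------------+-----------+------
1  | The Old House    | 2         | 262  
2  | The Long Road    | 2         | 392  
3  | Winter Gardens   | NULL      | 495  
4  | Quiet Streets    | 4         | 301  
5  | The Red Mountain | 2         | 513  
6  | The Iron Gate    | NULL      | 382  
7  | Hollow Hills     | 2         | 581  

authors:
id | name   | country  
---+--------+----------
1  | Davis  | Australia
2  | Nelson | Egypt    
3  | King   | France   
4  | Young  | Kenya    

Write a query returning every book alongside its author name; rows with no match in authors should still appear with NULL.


LEFT JOIN keeps every row from books (the left table); where author_id has no match in authors, the author columns become NULL. Walk through each book:
  - book 1 (The Old House): author_id=2 -> matches Nelson
  - book 2 (The Long Road): author_id=2 -> matches Nelson
  - book 3 (Winter Gardens): author_id=NULL, no match -> kept with NULL
  - book 4 (Quiet Streets): author_id=4 -> matches Young
  - book 5 (The Red Mountain): author_id=2 -> matches Nelson
  - book 6 (The Iron Gate): author_id=NULL, no match -> kept with NULL
  - book 7 (Hollow Hills): author_id=2 -> matches Nelson
All 7 rows appear; 2 have NULL author.

SQL:
SELECT a.title, b.name AS author
FROM books a
LEFT JOIN authors b ON a.author_id = b.id

Result:
title            | author
-----------------+-------
The Old House    | Nelson
The Long Road    | Nelson
Winter Gardens   | NULL  
Quiet Streets    | Young 
The Red Mountain | Nelson
The Iron Gate    | NULL  
Hollow Hills     | Nelson


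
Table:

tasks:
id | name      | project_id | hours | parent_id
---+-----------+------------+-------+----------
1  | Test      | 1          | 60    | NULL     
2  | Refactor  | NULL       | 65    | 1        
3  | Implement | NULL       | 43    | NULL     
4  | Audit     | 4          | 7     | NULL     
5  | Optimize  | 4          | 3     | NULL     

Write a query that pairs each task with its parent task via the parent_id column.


This is a self-join: tasks is joined to a second copy of itself, matching each row's parent_id to another row's id. Use LEFT JOIN so rows with parent_id=NULL are kept.
  - task 1 (Test): parent_id=NULL -> NULL
  - task 2 (Refactor): parent_id=1 -> Test
  - task 3 (Implement): parent_id=NULL -> NULL
  - task 4 (Audit): parent_id=NULL -> NULL
  - task 5 (Optimize): parent_id=NULL -> NULL

SQL:
SELECT a.name AS item, b.name AS parent
FROM tasks a
LEFT JOIN tasks b ON a.parent_id = b.id

Result:
item      | parent
----------+-------
Test      | NULL  
Refactor  | Test  
Implement | NULL  
Audit     | NULL  
Optimize  | NULL  


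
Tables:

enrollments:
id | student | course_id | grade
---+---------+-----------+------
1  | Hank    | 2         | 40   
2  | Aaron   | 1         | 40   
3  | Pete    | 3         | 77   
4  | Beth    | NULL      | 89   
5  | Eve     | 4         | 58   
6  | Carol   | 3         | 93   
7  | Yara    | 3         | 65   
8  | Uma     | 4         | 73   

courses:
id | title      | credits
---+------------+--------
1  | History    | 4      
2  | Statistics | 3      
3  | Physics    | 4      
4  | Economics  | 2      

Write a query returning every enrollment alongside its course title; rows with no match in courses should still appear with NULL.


LEFT JOIN keeps every row from enrollments (the left table); where course_id has no match in courses, the course columns become NULL. Walk through each enrollment:
  - enrollment 1 (Hank): course_id=2 -> matches Statistics
  - enrollment 2 (Aaron): course_id=1 -> matches History
  - enrollment 3 (Pete): course_id=3 -> matches Physics
  - enrollment 4 (Beth): course_id=NULL, no match -> kept with NULL
  - enrollment 5 (Eve): course_id=4 -> matches Economics
  - enrollment 6 (Carol): course_id=3 -> matches Physics
  - enrollment 7 (Yara): course_id=3 -> matches Physics
  - enrollment 8 (Uma): course_id=4 -> matches Economics
All 8 rows appear; 1 has NULL course.

SQL:
SELECT a.student, b.title AS course
FROM enrollments a
LEFT JOIN courses b ON a.course_id = b.id

Result:
student | course    
--------+-----------
Hank    | Statistics
Aaron   | History   
Pete    | Physics   
Beth    | NULL      
Eve     | Economics 
Carol   | Physics   
Yara    | Physics   
Uma     | Economics 


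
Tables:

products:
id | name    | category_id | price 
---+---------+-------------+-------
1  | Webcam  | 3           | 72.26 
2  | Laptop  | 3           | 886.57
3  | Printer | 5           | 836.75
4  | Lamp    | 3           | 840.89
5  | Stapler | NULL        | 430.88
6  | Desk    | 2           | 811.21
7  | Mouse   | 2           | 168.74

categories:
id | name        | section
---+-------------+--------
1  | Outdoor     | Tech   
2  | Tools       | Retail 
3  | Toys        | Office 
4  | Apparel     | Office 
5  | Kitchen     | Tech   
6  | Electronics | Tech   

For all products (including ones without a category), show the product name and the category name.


LEFT JOIN keeps every row from products (the left table); where category_id has no match in categories, the category columns become NULL. Walk through each product:
  - product 1 (Webcam): category_id=3 -> matches Toys
  - product 2 (Laptop): category_id=3 -> matches Toys
  - product 3 (Printer): category_id=5 -> matches Kitchen
  - product 4 (Lamp): category_id=3 -> matches Toys
  - product 5 (Stapler): category_id=NULL, no match -> kept with NULL
  - product 6 (Desk): category_id=2 -> matches Tools
  - product 7 (Mouse): category_id=2 -> matches Tools
All 7 rows appear; 1 has NULL category.

SQL:
SELECT a.name, b.name AS category
FROM products a
LEFT JOIN categories b ON a.category_id = b.id

Result:
name    | category
--------+---------
Webcam  | Toys    
Laptop  | Toys    
Printer | Kitchen 
Lamp    | Toys    
Stapler | NULL    
Desk    | Tools   
Mouse   | Tools   


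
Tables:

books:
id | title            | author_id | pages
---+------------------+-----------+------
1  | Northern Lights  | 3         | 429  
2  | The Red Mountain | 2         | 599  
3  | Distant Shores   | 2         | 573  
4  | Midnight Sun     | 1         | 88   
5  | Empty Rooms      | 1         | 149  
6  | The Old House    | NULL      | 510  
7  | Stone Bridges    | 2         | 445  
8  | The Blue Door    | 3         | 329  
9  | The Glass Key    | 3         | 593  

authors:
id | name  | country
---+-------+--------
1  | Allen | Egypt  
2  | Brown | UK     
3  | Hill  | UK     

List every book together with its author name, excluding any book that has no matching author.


INNER JOIN keeps only books rows whose author_id matches an id in authors. Walk through each book:
  - book 1 (Northern Lights): author_id=3 -> matches Hill
  - book 2 (The Red Mountain): author_id=2 -> matches Brown
  - book 3 (Distant Shores): author_id=2 -> matches Brown
  - book 4 (Midnight Sun): author_id=1 -> matches Allen
  - book 5 (Empty Rooms): author_id=1 -> matches Allen
  - book 6 (The Old House): author_id=NULL, no match -> dropped
  - book 7 (Stone Bridges): author_id=2 -> matches Brown
  - book 8 (The Blue Door): author_id=3 -> matches Hill
  - book 9 (The Glass Key): author_id=3 -> matches Hill
So 1 of 9 rows is dropped.

SQL:
SELECT a.title, b.name AS author
FROM books a
INNER JOIN authors b ON a.author_id = b.id

Result:
title            | author
-----------------+-------
Northern Lights  | Hill  
The Red Mountain | Brown 
Distant Shores   | Brown 
Midnight Sun     | Allen 
Empty Rooms      | Allen 
Stone Bridges    | Brown 
The Blue Door    | Hill  
The Glass Key    | Hill  


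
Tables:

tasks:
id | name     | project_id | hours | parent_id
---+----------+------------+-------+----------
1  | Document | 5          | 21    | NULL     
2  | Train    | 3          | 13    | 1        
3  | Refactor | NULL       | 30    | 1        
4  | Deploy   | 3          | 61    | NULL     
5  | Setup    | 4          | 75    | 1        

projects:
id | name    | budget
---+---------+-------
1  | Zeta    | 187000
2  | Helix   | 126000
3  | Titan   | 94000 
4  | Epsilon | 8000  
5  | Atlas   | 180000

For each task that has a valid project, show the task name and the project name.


INNER JOIN keeps only tasks rows whose project_id matches an id in projects. Walk through each task:
  - task 1 (Document): project_id=5 -> matches Atlas
  - task 2 (Train): project_id=3 -> matches Titan
  - task 3 (Refactor): project_id=NULL, no match -> dropped
  - task 4 (Deploy): project_id=3 -> matches Titan
  - task 5 (Setup): project_id=4 -> matches Epsilon
So 1 of 5 rows is dropped.

SQL:
SELECT a.name, b.name AS project
FROM tasks a
INNER JOIN projects b ON a.project_id = b.id

Result:
name     | project
---------+--------
Document | Atlas  
Train    | Titan  
Deploy   | Titan  
Setup    | Epsilon


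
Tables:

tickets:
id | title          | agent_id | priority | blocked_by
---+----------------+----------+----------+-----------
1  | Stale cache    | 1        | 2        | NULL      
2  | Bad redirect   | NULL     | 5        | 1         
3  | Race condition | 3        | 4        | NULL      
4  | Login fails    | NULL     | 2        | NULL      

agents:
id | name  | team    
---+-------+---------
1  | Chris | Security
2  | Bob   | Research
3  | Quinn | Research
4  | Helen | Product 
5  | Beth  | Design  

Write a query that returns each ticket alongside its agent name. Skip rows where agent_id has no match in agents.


INNER JOIN keeps only tickets rows whose agent_id matches an id in agents. Walk through each ticket:
  - ticket 1 (Stale cache): agent_id=1 -> matches Chris
  - ticket 2 (Bad redirect): agent_id=NULL, no match -> dropped
  - ticket 3 (Race condition): agent_id=3 -> matches Quinn
  - ticket 4 (Login fails): agent_id=NULL, no match -> dropped
So 2 of 4 rows are dropped.

SQL:
SELECT a.title, b.name AS agent
FROM tickets a
INNER JOIN agents b ON a.agent_id = b.id

Result:
title          | agent
---------------+------
Stale cache    | Chris
Race condition | Quinn


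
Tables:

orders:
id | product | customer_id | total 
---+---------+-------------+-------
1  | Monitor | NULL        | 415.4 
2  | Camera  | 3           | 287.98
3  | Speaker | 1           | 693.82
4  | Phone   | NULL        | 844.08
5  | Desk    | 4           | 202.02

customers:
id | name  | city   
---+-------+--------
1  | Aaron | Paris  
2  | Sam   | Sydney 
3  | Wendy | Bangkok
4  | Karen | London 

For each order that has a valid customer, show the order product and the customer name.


INNER JOIN keeps only orders rows whose customer_id matches an id in customers. Walk through each order:
  - order 1 (Monitor): customer_id=NULL, no match -> dropped
  - order 2 (Camera): customer_id=3 -> matches Wendy
  - order 3 (Speaker): customer_id=1 -> matches Aaron
  - order 4 (Phone): customer_id=NULL, no match -> dropped
  - order 5 (Desk): customer_id=4 -> matches Karen
So 2 of 5 rows are dropped.

SQL:
SELECT a.product, b.name AS customer
FROM orders a
INNER JOIN customers b ON a.customer_id = b.id

Result:
product | customer
--------+---------
Camera  | Wendy   
Speaker | Aaron   
Desk    | Karen   


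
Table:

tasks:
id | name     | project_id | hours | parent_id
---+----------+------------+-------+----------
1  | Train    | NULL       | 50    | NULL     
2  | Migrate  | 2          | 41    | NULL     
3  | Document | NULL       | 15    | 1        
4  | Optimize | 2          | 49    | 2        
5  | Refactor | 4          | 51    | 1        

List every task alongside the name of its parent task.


This is a self-join: tasks is joined to a second copy of itself, matching each row's parent_id to another row's id. Use LEFT JOIN so rows with parent_id=NULL are kept.
  - task 1 (Train): parent_id=NULL -> NULL
  - task 2 (Migrate): parent_id=NULL -> NULL
  - task 3 (Document): parent_id=1 -> Train
  - task 4 (Optimize): parent_id=2 -> Migrate
  - task 5 (Refactor): parent_id=1 -> Train

SQL:
SELECT a.name AS item, b.name AS parent
FROM tasks a
LEFT JOIN tasks b ON a.parent_id = b.id

Result:
item     | parent 
---------+--------
Train    | NULL   
Migrate  | NULL   
Document | Train  
Optimize | Migrate
Refactor | Train  
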